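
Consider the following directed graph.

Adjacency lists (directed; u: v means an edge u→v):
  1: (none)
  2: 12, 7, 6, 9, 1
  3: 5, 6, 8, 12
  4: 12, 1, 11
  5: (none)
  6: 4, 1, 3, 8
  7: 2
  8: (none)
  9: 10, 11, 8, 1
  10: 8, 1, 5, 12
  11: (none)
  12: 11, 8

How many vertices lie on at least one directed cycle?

4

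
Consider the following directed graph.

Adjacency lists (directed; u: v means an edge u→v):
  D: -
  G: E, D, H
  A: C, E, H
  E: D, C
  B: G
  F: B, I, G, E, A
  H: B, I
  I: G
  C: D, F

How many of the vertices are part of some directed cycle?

A vertex is on a directed cycle iff it belongs to a strongly connected component of size ≥ 2 (or has a self-loop).
The vertices on cycles are {A, B, C, E, F, G, H, I} — 8 in total.

8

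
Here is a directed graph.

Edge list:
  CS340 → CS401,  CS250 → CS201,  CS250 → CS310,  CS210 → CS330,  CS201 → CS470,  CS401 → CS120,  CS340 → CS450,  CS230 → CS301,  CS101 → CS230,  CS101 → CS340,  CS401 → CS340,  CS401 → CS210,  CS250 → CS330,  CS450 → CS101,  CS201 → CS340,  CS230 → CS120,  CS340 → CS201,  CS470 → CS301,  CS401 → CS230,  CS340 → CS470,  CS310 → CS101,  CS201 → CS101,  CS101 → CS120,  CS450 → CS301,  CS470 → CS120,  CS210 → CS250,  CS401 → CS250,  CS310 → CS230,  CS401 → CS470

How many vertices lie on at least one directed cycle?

8

A vertex is on a directed cycle iff it belongs to a strongly connected component of size ≥ 2 (or has a self-loop).
The vertices on cycles are {CS101, CS201, CS210, CS250, CS310, CS340, CS401, CS450} — 8 in total.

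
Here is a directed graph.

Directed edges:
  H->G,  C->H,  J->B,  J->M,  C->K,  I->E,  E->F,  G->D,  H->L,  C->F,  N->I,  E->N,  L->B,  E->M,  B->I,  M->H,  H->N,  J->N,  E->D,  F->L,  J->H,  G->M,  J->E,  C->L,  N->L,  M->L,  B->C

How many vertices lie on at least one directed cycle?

10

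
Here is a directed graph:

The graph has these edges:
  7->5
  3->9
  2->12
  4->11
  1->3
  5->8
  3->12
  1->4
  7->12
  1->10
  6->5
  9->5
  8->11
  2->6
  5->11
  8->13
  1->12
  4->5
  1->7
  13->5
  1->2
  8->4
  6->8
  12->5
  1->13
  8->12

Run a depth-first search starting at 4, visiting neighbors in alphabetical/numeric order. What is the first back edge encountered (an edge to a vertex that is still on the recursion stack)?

DFS from 4 (visiting neighbors in alphabetical/numeric order); mark gray on enter, black on exit:
4 gray
  5 gray
    8 gray
      8→4: 4 is gray → back edge
First back edge: 8 → 4.

8->4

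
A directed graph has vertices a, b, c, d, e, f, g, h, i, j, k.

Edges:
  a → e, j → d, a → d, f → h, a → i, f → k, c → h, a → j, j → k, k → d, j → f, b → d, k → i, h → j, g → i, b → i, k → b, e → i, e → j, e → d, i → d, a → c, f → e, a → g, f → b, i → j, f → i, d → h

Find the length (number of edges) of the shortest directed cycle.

3

For each vertex v, BFS finds the shortest path from v back to v.
The shortest such closed walk is j → k → i → j, length 3.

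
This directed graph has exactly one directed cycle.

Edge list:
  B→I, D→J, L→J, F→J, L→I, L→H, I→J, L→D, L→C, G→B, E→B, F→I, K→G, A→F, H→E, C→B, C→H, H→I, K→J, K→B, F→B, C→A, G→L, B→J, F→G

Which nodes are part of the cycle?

A, C, F, G, L

DFS with gray/black marking from G:
G gray
  L gray
    H gray
      I gray
        J gray
        J black
      I black
      E gray
        B gray
          B→I: I black — skip
          B→J: J black — skip
        B black
      E black
    H black
    L→J: J black — skip
    D gray
      D→J: J black — skip
    D black
    C gray
      A gray
        F gray
          F→I: I black — skip
          F→J: J black — skip
          F→G: G is gray → back edge
Back edge closes the cycle G → L → C → A → F → G; its vertices are {A, C, F, G, L}.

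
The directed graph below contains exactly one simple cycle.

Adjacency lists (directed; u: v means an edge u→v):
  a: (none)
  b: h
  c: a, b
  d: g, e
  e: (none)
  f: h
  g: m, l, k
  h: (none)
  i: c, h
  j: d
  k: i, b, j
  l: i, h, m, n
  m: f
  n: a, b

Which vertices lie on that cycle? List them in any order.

DFS with gray/black marking from d:
d gray
  g gray
    m gray
      f gray
        h gray
        h black
      f black
    m black
    l gray
      i gray
        c gray
          a gray
          a black
          b gray
            b→h: h black — skip
          b black
        c black
        i→h: h black — skip
      i black
      l→h: h black — skip
      l→m: m black — skip
      n gray
        n→a: a black — skip
        n→b: b black — skip
      n black
    l black
    k gray
      k→i: i black — skip
      k→b: b black — skip
      j gray
        j→d: d is gray → back edge
Back edge closes the cycle d → g → k → j → d; its vertices are {d, g, j, k}.

d, g, j, k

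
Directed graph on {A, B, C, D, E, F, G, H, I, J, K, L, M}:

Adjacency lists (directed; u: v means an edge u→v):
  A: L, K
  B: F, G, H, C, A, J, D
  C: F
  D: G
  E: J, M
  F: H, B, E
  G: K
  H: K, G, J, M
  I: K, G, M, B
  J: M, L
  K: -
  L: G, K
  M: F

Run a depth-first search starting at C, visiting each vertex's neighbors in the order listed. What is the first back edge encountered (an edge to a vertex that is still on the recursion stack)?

DFS from C (visiting each vertex's neighbors in the order listed); mark gray on enter, black on exit:
C gray
  F gray
    H gray
      K gray
      K black
      G gray
        G→K: K black — skip
      G black
      J gray
        M gray
          M→F: F is gray → back edge
First back edge: M → F.

M→F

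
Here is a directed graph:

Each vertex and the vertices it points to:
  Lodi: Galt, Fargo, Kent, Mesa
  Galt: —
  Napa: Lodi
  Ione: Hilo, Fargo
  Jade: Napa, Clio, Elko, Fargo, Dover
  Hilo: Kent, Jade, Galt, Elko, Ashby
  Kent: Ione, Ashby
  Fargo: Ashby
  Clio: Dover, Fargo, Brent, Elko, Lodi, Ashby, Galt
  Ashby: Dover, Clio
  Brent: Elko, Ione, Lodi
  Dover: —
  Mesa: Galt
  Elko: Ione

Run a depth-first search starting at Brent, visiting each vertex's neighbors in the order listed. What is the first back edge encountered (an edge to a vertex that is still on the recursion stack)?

Kent→Ione

DFS from Brent (visiting each vertex's neighbors in the order listed); mark gray on enter, black on exit:
Brent gray
  Elko gray
    Ione gray
      Hilo gray
        Kent gray
          Kent→Ione: Ione is gray → back edge
First back edge: Kent → Ione.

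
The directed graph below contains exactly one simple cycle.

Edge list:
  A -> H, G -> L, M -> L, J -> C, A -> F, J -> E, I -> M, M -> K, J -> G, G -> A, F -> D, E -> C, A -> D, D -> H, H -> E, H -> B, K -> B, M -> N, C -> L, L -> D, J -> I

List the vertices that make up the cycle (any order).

C, D, E, H, L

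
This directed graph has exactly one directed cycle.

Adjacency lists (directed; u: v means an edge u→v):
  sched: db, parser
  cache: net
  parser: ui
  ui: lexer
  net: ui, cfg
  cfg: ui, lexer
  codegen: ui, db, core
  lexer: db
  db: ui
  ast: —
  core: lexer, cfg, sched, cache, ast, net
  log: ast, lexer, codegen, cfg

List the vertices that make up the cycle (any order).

db, ui, lexer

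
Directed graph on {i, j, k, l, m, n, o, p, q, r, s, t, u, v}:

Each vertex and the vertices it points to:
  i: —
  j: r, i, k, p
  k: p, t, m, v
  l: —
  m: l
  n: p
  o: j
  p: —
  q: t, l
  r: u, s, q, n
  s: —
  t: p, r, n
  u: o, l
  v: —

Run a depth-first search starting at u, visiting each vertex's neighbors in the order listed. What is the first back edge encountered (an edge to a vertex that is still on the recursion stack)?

r→u

DFS from u (visiting each vertex's neighbors in the order listed); mark gray on enter, black on exit:
u gray
  o gray
    j gray
      r gray
        r→u: u is gray → back edge
First back edge: r → u.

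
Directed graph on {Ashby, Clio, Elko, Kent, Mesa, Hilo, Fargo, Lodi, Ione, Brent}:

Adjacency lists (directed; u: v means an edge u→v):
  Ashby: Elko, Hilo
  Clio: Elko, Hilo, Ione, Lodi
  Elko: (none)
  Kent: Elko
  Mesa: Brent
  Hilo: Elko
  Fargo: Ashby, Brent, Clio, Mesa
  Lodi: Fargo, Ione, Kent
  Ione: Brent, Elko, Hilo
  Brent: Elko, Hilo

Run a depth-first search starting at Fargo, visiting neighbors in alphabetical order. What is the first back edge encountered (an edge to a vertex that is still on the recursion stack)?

Lodi→Fargo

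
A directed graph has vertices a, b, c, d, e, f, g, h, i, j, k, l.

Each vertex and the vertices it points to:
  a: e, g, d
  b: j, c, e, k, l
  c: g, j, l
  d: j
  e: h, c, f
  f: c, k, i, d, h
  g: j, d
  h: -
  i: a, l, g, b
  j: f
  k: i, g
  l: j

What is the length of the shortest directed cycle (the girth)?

3

For each vertex v, BFS finds the shortest path from v back to v.
The shortest such closed walk is f → c → j → f, length 3.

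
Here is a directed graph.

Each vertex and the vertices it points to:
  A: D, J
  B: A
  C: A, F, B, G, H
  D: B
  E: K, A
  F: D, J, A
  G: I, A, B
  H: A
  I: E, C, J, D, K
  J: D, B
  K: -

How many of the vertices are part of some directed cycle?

7

A vertex is on a directed cycle iff it belongs to a strongly connected component of size ≥ 2 (or has a self-loop).
The vertices on cycles are {A, B, C, D, G, I, J} — 7 in total.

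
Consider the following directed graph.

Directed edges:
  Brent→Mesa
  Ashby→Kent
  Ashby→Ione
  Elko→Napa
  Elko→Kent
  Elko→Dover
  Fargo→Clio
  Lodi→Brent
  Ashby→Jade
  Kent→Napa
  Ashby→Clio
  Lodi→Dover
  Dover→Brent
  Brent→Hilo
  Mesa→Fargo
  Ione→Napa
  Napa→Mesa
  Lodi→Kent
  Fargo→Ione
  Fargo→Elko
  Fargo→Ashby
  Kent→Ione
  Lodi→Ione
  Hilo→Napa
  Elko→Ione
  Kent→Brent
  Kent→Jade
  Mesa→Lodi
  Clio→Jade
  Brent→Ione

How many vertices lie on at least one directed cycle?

A vertex is on a directed cycle iff it belongs to a strongly connected component of size ≥ 2 (or has a self-loop).
The vertices on cycles are {Elko, Hilo, Ione, Kent, Lodi, Mesa, Napa, Ashby, Brent, Dover, Fargo} — 11 in total.

11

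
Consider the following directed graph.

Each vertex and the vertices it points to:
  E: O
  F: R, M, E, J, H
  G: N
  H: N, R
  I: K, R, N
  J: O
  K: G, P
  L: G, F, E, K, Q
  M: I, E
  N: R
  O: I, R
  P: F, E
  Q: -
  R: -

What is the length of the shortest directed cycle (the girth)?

5

For each vertex v, BFS finds the shortest path from v back to v.
The shortest such closed walk is F → M → I → K → P → F, length 5.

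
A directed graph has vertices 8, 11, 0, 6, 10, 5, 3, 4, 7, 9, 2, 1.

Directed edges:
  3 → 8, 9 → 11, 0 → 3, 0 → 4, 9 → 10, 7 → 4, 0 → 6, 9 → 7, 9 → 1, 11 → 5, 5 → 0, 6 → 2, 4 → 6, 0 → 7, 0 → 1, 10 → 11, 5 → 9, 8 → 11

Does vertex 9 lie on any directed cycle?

Yes

9 is on a cycle iff 9 can reach itself via ≥1 edge.
9 → 11 → 5 → 9 — yes.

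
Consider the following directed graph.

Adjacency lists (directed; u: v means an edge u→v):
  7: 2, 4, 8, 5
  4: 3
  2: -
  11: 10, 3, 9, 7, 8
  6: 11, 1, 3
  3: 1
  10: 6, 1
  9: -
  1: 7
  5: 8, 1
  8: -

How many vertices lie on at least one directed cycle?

8

A vertex is on a directed cycle iff it belongs to a strongly connected component of size ≥ 2 (or has a self-loop).
The vertices on cycles are {1, 3, 4, 5, 6, 7, 10, 11} — 8 in total.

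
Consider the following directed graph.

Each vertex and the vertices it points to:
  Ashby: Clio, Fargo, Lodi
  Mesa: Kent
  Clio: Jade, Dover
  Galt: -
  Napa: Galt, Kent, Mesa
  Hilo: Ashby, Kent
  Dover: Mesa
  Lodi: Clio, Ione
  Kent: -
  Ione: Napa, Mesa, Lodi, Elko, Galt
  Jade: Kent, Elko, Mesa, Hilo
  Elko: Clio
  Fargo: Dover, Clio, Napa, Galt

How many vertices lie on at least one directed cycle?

A vertex is on a directed cycle iff it belongs to a strongly connected component of size ≥ 2 (or has a self-loop).
The vertices on cycles are {Clio, Elko, Hilo, Ione, Jade, Lodi, Ashby, Fargo} — 8 in total.

8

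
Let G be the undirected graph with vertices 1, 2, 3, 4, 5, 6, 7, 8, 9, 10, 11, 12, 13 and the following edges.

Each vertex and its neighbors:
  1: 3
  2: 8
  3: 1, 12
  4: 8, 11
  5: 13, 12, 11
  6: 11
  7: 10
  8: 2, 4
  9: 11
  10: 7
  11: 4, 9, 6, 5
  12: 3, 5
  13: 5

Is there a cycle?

No

DFS, tracking each vertex's parent; an edge to a visited non-parent vertex closes a cycle.
Start from 1:
visit 1 (parent –)
  visit 3 (parent 1)
    3–1: parent, skip
    visit 12 (parent 3)
      12–3: parent, skip
      visit 5 (parent 12)
        visit 13 (parent 5)
          13–5: parent, skip
        5–12: parent, skip
        visit 11 (parent 5)
          visit 4 (parent 11)
            visit 8 (parent 4)
              visit 2 (parent 8)
                2–8: parent, skip
              8–4: parent, skip
            4–11: parent, skip
          visit 9 (parent 11)
            9–11: parent, skip
          visit 6 (parent 11)
            6–11: parent, skip
          11–5: parent, skip
visit 7 (parent –)
  visit 10 (parent 7)
    10–7: parent, skip
No non-parent visited neighbor found — the graph is a forest.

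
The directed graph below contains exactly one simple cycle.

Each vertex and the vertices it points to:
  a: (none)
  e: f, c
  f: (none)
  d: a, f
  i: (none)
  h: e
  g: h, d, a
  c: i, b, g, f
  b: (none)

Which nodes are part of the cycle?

c, e, g, h

DFS with gray/black marking from c:
c gray
  i gray
  i black
  b gray
  b black
  g gray
    h gray
      e gray
        f gray
        f black
        e→c: c is gray → back edge
Back edge closes the cycle c → g → h → e → c; its vertices are {c, e, g, h}.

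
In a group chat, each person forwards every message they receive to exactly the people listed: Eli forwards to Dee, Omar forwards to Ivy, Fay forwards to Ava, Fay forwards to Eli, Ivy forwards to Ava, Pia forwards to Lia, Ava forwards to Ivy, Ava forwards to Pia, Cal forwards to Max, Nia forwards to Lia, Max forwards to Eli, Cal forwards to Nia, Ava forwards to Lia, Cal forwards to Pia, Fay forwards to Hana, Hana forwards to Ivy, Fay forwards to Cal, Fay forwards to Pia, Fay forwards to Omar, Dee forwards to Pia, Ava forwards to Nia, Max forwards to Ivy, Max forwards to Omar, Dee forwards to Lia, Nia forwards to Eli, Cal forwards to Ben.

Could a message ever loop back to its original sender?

DFS with white/gray/black marking, starting from Eli:
Eli gray
  Dee gray
    Pia gray
      Lia gray
      Lia black
    Pia black
    Dee→Lia: Lia black — skip
  Dee black
Eli black
Omar gray
  Ivy gray
    Ava gray
      Ava→Lia: Lia black — skip
      Nia gray
        Nia→Eli: Eli black — skip
        Nia→Lia: Lia black — skip
      Nia black
      Ava→Pia: Pia black — skip
      Ava→Ivy: Ivy is gray → back edge
Back edge found, so a cycle exists: Ivy → Ava → Ivy.

Yes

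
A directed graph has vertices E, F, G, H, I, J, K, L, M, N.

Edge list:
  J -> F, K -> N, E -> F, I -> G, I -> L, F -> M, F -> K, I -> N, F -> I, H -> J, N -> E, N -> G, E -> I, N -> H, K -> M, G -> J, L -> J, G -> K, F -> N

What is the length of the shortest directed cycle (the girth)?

For each vertex v, BFS finds the shortest path from v back to v.
The shortest such closed walk is E → F → N → E, length 3.

3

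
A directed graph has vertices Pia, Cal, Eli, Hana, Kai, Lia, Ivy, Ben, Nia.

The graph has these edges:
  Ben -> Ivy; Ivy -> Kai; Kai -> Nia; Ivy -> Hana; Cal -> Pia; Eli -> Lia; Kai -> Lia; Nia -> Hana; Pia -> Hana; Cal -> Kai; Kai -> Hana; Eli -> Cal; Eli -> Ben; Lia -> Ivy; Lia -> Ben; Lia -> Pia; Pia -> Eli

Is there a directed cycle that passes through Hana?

No

Hana lies on a cycle iff there is a path from Hana back to itself.
Exploring from Hana, it never reaches itself; equivalently, its strongly connected component is a singleton.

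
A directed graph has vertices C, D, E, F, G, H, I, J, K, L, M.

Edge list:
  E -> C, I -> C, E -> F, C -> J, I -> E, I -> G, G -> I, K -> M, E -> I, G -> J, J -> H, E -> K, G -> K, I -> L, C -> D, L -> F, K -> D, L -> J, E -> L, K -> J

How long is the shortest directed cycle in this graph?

For each vertex v, BFS finds the shortest path from v back to v.
The shortest such closed walk is I → G → I, length 2.

2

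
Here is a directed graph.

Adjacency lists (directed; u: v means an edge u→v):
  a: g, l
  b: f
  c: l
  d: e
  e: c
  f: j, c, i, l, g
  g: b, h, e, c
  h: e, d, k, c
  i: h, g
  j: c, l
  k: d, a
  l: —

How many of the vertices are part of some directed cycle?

7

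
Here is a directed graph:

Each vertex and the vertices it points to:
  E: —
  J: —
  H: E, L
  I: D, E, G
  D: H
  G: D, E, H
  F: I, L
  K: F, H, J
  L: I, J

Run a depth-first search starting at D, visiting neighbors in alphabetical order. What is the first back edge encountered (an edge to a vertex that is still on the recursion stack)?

DFS from D (visiting neighbors in alphabetical order); mark gray on enter, black on exit:
D gray
  H gray
    E gray
    E black
    L gray
      I gray
        I→D: D is gray → back edge
First back edge: I → D.

I->D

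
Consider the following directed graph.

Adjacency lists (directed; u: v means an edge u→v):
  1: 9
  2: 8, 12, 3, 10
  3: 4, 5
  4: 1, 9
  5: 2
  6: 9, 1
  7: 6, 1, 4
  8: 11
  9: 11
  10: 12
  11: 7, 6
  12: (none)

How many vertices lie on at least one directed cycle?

A vertex is on a directed cycle iff it belongs to a strongly connected component of size ≥ 2 (or has a self-loop).
The vertices on cycles are {1, 2, 3, 4, 5, 6, 7, 9, 11} — 9 in total.

9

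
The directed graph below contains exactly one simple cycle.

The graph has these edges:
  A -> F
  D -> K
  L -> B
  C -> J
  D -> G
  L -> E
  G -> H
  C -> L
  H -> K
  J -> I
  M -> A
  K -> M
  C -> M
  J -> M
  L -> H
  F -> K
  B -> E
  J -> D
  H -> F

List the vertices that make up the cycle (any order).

DFS with gray/black marking from M:
M gray
  A gray
    F gray
      K gray
        K→M: M is gray → back edge
Back edge closes the cycle M → A → F → K → M; its vertices are {A, F, K, M}.

A, F, K, M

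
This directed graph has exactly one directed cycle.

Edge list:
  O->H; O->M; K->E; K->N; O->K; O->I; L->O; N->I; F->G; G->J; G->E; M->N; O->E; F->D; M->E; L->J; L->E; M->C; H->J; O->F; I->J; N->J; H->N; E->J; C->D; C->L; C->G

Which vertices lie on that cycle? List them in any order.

C, L, M, O

DFS with gray/black marking from O:
O gray
  M gray
    N gray
      J gray
      J black
      I gray
        I→J: J black — skip
      I black
    N black
    E gray
      E→J: J black — skip
    E black
    C gray
      D gray
      D black
      G gray
        G→J: J black — skip
        G→E: E black — skip
      G black
      L gray
        L→O: O is gray → back edge
Back edge closes the cycle O → M → C → L → O; its vertices are {C, L, M, O}.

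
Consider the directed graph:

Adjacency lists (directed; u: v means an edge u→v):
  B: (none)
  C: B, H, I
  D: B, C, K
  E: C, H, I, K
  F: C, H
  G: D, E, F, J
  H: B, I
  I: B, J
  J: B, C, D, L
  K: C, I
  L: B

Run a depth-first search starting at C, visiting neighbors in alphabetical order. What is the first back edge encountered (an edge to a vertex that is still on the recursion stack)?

DFS from C (visiting neighbors in alphabetical order); mark gray on enter, black on exit:
C gray
  B gray
  B black
  H gray
    H→B: B black — skip
    I gray
      I→B: B black — skip
      J gray
        J→B: B black — skip
        J→C: C is gray → back edge
First back edge: J → C.

J→C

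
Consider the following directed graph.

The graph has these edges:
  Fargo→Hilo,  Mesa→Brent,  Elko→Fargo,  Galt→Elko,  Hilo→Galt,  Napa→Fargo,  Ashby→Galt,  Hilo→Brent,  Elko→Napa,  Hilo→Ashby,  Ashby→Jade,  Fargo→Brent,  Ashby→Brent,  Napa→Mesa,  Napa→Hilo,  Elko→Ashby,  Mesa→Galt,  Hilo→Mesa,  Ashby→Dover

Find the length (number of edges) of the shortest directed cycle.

For each vertex v, BFS finds the shortest path from v back to v.
The shortest such closed walk is Elko → Ashby → Galt → Elko, length 3.

3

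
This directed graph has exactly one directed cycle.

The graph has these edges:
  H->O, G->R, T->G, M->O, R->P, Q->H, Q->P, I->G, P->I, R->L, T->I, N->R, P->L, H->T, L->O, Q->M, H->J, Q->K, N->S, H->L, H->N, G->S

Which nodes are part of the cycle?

G, I, P, R

DFS with gray/black marking from P:
P gray
  L gray
    O gray
    O black
  L black
  I gray
    G gray
      S gray
      S black
      R gray
        R→L: L black — skip
        R→P: P is gray → back edge
Back edge closes the cycle P → I → G → R → P; its vertices are {G, I, P, R}.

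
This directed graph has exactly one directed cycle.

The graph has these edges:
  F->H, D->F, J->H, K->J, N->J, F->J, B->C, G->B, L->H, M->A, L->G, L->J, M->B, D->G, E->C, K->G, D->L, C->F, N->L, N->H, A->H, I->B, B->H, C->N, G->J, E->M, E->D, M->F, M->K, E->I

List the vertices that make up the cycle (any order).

B, C, G, L, N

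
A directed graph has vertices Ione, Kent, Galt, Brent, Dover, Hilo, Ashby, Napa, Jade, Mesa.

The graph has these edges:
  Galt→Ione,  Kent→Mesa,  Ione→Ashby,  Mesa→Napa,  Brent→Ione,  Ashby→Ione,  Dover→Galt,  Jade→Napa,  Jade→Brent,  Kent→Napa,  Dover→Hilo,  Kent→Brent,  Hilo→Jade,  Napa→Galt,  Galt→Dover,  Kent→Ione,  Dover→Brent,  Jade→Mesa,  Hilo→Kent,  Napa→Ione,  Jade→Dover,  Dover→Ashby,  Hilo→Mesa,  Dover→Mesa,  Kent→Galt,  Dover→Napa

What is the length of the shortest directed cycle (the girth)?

2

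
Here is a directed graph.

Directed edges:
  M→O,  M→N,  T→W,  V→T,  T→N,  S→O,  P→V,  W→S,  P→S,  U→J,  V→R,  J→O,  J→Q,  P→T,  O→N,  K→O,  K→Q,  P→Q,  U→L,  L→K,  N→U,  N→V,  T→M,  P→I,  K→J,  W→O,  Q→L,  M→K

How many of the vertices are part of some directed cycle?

12

A vertex is on a directed cycle iff it belongs to a strongly connected component of size ≥ 2 (or has a self-loop).
The vertices on cycles are {J, K, L, M, N, O, Q, S, T, U, V, W} — 12 in total.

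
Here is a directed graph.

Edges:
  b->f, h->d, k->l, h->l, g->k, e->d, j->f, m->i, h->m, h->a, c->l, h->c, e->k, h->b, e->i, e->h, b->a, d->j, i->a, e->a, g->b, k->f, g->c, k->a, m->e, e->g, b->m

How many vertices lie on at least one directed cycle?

A vertex is on a directed cycle iff it belongs to a strongly connected component of size ≥ 2 (or has a self-loop).
The vertices on cycles are {b, e, g, h, m} — 5 in total.

5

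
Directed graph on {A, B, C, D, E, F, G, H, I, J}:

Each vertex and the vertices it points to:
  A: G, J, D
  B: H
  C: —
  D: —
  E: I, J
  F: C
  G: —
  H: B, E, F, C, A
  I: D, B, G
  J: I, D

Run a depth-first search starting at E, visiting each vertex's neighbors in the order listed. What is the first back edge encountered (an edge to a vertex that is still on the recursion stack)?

DFS from E (visiting each vertex's neighbors in the order listed); mark gray on enter, black on exit:
E gray
  I gray
    D gray
    D black
    B gray
      H gray
        H→B: B is gray → back edge
First back edge: H → B.

H→B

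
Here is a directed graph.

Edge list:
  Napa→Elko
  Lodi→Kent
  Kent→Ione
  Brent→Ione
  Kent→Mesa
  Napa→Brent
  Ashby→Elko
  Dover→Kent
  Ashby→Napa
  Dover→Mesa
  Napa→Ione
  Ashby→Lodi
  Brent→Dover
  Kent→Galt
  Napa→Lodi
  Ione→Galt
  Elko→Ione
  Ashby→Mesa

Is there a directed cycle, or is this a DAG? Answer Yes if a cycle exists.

DFS with white/gray/black marking, starting from Galt:
Galt gray
Galt black
Brent gray
  Dover gray
    Kent gray
      Ione gray
        Ione→Galt: Galt black — skip
      Ione black
      Mesa gray
      Mesa black
      Kent→Galt: Galt black — skip
    Kent black
    Dover→Mesa: Mesa black — skip
  Dover black
  Brent→Ione: Ione black — skip
Brent black
Elko gray
  Elko→Ione: Ione black — skip
Elko black
Lodi gray
  Lodi→Kent: Kent black — skip
Lodi black
Ashby gray
  Ashby→Elko: Elko black — skip
  Ashby→Lodi: Lodi black — skip
  Napa gray
    Napa→Ione: Ione black — skip
    Napa→Brent: Brent black — skip
    Napa→Lodi: Lodi black — skip
    Napa→Elko: Elko black — skip
  Napa black
  Ashby→Mesa: Mesa black — skip
Ashby black
Every edge goes to a white or black vertex — no back edge, so the graph is acyclic.

No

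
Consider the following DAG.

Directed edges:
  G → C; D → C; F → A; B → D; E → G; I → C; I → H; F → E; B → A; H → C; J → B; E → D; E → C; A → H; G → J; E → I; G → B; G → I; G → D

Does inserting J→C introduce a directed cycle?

Adding J→C creates a cycle iff C can already reach J.
Explore from C: no path reaches J. The graph stays acyclic.

No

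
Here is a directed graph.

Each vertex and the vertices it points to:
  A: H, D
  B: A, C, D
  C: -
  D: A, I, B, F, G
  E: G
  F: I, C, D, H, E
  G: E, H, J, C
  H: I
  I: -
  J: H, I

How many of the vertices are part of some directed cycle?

A vertex is on a directed cycle iff it belongs to a strongly connected component of size ≥ 2 (or has a self-loop).
The vertices on cycles are {A, B, D, E, F, G} — 6 in total.

6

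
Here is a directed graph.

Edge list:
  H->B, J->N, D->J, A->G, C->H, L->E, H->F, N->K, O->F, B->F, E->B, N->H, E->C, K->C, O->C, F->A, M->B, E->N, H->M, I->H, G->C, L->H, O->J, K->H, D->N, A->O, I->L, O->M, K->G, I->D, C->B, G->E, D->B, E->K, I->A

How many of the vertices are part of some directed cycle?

12

A vertex is on a directed cycle iff it belongs to a strongly connected component of size ≥ 2 (or has a self-loop).
The vertices on cycles are {A, B, C, E, F, G, H, J, K, M, N, O} — 12 in total.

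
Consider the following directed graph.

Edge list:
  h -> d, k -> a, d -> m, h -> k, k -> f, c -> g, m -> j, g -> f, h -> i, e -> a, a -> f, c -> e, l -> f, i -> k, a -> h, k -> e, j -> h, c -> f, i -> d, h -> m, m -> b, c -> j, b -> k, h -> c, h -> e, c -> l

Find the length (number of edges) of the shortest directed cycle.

For each vertex v, BFS finds the shortest path from v back to v.
The shortest such closed walk is j → h → m → j, length 3.

3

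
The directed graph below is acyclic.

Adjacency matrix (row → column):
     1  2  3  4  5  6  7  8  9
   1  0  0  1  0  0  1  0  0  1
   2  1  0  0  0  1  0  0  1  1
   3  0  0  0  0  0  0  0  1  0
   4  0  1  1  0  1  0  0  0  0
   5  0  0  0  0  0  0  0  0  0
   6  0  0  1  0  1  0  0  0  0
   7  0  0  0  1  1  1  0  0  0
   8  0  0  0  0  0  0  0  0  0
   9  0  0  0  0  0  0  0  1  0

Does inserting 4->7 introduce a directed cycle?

Yes

Adding 4→7 creates a cycle iff 7 can already reach 4.
Path from 7: 7 → 4.
So 7 → … → 4 → 7 is a cycle.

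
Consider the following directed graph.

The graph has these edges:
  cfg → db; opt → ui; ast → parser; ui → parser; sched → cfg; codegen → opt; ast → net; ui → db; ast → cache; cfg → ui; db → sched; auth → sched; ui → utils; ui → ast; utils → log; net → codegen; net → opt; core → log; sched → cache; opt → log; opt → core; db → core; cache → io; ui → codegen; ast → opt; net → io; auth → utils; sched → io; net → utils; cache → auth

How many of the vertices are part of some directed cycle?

A vertex is on a directed cycle iff it belongs to a strongly connected component of size ≥ 2 (or has a self-loop).
The vertices on cycles are {db, ui, ast, cfg, net, opt, auth, cache, sched, codegen} — 10 in total.

10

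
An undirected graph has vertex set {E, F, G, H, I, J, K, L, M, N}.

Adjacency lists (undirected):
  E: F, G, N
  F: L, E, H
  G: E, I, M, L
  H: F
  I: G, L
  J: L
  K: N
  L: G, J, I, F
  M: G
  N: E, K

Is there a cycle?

Yes

DFS, tracking each vertex's parent; an edge to a visited non-parent vertex closes a cycle.
Start from L:
visit L (parent –)
  visit G (parent L)
    visit E (parent G)
      visit F (parent E)
        F–L: L visited and ≠ parent → cycle
Cycle: L – G – E – F – L.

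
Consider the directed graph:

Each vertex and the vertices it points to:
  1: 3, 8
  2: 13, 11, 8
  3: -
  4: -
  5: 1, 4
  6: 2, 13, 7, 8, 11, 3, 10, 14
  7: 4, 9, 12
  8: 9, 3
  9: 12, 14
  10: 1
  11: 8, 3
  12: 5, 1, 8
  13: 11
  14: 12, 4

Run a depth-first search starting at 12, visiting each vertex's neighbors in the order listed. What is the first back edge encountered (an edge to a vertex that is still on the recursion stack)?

DFS from 12 (visiting each vertex's neighbors in the order listed); mark gray on enter, black on exit:
12 gray
  5 gray
    1 gray
      3 gray
      3 black
      8 gray
        9 gray
          9→12: 12 is gray → back edge
First back edge: 9 → 12.

9→12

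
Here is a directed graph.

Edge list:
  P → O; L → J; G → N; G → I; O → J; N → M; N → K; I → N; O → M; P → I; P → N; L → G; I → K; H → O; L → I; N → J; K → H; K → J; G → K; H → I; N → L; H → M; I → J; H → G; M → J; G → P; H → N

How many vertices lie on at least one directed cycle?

A vertex is on a directed cycle iff it belongs to a strongly connected component of size ≥ 2 (or has a self-loop).
The vertices on cycles are {G, H, I, K, L, N, P} — 7 in total.

7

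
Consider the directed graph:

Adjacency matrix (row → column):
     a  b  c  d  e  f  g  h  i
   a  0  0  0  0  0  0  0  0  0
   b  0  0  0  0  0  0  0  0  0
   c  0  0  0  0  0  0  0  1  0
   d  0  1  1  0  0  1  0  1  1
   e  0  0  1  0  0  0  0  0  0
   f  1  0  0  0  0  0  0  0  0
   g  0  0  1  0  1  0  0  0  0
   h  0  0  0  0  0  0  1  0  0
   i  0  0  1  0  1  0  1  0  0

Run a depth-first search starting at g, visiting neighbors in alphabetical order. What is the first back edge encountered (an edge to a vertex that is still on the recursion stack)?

DFS from g (visiting neighbors in alphabetical order); mark gray on enter, black on exit:
g gray
  c gray
    h gray
      h→g: g is gray → back edge
First back edge: h → g.

h→g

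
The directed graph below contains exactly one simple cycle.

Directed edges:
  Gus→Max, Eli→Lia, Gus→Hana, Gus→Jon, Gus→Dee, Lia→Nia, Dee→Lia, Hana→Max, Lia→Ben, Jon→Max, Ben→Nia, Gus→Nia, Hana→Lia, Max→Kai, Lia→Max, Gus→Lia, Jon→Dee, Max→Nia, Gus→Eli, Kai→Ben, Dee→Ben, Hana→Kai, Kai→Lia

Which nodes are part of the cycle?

DFS with gray/black marking from Kai:
Kai gray
  Lia gray
    Nia gray
    Nia black
    Max gray
      Max→Nia: Nia black — skip
      Max→Kai: Kai is gray → back edge
Back edge closes the cycle Kai → Lia → Max → Kai; its vertices are {Kai, Lia, Max}.

Kai, Lia, Max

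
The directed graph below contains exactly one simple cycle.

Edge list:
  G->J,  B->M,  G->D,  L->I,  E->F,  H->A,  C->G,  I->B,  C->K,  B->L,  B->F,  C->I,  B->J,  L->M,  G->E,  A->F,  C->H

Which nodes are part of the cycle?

B, I, L

DFS with gray/black marking from I:
I gray
  B gray
    J gray
    J black
    L gray
      L→I: I is gray → back edge
Back edge closes the cycle I → B → L → I; its vertices are {B, I, L}.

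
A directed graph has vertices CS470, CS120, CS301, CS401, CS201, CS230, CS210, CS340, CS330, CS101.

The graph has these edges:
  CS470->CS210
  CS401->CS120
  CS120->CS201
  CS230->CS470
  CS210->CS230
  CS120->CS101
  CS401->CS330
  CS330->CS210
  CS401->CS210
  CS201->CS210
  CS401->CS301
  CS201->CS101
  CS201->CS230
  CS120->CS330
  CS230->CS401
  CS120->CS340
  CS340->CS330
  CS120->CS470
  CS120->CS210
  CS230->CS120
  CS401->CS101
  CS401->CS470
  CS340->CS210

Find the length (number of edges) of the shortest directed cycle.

For each vertex v, BFS finds the shortest path from v back to v.
The shortest such closed walk is CS230 → CS120 → CS210 → CS230, length 3.

3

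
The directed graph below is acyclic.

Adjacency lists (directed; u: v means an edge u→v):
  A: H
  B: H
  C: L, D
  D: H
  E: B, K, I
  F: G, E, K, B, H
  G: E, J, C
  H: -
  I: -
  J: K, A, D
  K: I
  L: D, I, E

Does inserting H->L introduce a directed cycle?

Adding H→L creates a cycle iff L can already reach H.
Path from L: L → D → H.
So L → … → H → L is a cycle.

Yes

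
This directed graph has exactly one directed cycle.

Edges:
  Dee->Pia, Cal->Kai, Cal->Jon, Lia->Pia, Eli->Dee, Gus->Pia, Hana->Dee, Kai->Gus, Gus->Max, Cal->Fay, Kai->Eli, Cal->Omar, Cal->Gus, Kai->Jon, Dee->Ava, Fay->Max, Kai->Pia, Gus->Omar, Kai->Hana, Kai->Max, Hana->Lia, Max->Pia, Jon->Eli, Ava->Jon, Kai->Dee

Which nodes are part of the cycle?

Ava, Dee, Eli, Jon

DFS with gray/black marking from Jon:
Jon gray
  Eli gray
    Dee gray
      Pia gray
      Pia black
      Ava gray
        Ava→Jon: Jon is gray → back edge
Back edge closes the cycle Jon → Eli → Dee → Ava → Jon; its vertices are {Ava, Dee, Eli, Jon}.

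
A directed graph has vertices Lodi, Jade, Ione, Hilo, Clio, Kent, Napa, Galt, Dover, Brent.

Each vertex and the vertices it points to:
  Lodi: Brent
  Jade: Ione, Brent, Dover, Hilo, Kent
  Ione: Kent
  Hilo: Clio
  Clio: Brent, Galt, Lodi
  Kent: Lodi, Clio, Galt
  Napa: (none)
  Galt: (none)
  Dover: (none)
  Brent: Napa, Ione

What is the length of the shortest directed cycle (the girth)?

For each vertex v, BFS finds the shortest path from v back to v.
The shortest such closed walk is Clio → Brent → Ione → Kent → Clio, length 4.

4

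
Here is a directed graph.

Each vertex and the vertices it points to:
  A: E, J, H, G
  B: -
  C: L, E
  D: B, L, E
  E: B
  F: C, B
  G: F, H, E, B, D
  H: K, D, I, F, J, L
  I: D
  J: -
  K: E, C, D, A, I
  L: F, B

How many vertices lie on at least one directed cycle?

7

A vertex is on a directed cycle iff it belongs to a strongly connected component of size ≥ 2 (or has a self-loop).
The vertices on cycles are {A, C, F, G, H, K, L} — 7 in total.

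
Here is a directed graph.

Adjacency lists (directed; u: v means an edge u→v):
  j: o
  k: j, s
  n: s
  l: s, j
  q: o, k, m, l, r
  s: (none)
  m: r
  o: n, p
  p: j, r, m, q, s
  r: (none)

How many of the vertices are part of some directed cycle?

6

A vertex is on a directed cycle iff it belongs to a strongly connected component of size ≥ 2 (or has a self-loop).
The vertices on cycles are {j, k, l, o, p, q} — 6 in total.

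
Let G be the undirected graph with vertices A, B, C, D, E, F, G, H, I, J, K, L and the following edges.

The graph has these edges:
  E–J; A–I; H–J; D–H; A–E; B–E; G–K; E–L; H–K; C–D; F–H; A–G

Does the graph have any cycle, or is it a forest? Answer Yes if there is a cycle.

DFS, tracking each vertex's parent; an edge to a visited non-parent vertex closes a cycle.
Start from C:
visit C (parent –)
  visit D (parent C)
    visit H (parent D)
      visit J (parent H)
        J–H: parent, skip
        visit E (parent J)
          E–J: parent, skip
          visit A (parent E)
            A–E: parent, skip
            visit G (parent A)
              visit K (parent G)
                K–H: H visited and ≠ parent → cycle
Cycle: H – J – E – A – G – K – H.

Yes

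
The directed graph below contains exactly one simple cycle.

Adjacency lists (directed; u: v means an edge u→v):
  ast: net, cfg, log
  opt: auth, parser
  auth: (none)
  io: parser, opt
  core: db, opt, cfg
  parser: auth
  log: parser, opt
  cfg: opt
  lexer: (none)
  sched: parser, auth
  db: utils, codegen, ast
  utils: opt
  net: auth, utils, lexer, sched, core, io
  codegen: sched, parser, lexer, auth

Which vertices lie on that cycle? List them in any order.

DFS with gray/black marking from net:
net gray
  auth gray
  auth black
  utils gray
    opt gray
      opt→auth: auth black — skip
      parser gray
        parser→auth: auth black — skip
      parser black
    opt black
  utils black
  lexer gray
  lexer black
  sched gray
    sched→parser: parser black — skip
    sched→auth: auth black — skip
  sched black
  core gray
    db gray
      db→utils: utils black — skip
      codegen gray
        codegen→sched: sched black — skip
        codegen→parser: parser black — skip
        codegen→lexer: lexer black — skip
        codegen→auth: auth black — skip
      codegen black
      ast gray
        ast→net: net is gray → back edge
Back edge closes the cycle net → core → db → ast → net; its vertices are {db, ast, net, core}.

db, ast, net, core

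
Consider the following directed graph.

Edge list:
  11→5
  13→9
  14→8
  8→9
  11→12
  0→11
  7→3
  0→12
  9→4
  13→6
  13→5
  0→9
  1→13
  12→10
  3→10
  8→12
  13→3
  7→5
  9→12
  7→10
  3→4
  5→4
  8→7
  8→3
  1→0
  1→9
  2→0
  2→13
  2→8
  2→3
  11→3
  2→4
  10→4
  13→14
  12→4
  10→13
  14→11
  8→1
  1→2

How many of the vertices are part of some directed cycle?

12

A vertex is on a directed cycle iff it belongs to a strongly connected component of size ≥ 2 (or has a self-loop).
The vertices on cycles are {0, 1, 2, 3, 7, 8, 9, 10, 11, 12, 13, 14} — 12 in total.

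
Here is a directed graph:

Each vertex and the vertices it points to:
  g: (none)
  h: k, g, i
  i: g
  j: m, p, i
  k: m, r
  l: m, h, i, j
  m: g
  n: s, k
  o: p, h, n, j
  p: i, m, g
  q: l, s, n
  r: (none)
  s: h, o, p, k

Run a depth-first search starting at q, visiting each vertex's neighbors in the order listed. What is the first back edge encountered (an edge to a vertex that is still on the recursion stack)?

n→s

DFS from q (visiting each vertex's neighbors in the order listed); mark gray on enter, black on exit:
q gray
  l gray
    m gray
      g gray
      g black
    m black
    h gray
      k gray
        k→m: m black — skip
        r gray
        r black
      k black
      h→g: g black — skip
      i gray
        i→g: g black — skip
      i black
    h black
    l→i: i black — skip
    j gray
      j→m: m black — skip
      p gray
        p→i: i black — skip
        p→m: m black — skip
        p→g: g black — skip
      p black
      j→i: i black — skip
    j black
  l black
  s gray
    s→h: h black — skip
    o gray
      o→p: p black — skip
      o→h: h black — skip
      n gray
        n→s: s is gray → back edge
First back edge: n → s.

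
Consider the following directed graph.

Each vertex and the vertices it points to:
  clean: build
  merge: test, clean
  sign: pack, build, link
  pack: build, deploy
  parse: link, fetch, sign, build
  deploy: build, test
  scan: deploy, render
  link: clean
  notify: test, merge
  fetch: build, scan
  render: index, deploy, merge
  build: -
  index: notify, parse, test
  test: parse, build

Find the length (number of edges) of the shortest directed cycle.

For each vertex v, BFS finds the shortest path from v back to v.
The shortest such closed walk is parse → sign → pack → deploy → test → parse, length 5.

5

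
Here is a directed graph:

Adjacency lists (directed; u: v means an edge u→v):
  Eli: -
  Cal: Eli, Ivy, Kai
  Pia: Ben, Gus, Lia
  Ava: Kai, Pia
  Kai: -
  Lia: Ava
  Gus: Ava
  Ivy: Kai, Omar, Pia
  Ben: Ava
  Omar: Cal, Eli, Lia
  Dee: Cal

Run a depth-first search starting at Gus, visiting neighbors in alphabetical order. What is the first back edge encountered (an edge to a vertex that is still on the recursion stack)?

Ben→Ava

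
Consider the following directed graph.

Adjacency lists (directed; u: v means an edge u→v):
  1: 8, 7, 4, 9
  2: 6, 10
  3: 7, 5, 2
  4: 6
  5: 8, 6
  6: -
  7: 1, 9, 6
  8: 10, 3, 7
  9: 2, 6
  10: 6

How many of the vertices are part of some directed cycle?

5

A vertex is on a directed cycle iff it belongs to a strongly connected component of size ≥ 2 (or has a self-loop).
The vertices on cycles are {1, 3, 5, 7, 8} — 5 in total.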